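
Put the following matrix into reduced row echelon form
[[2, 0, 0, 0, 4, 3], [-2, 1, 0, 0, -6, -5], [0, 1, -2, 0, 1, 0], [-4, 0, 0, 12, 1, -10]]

[[1, 0, 0, 0, 2, 3/2], [0, 1, 0, 0, -2, -2], [0, 0, 1, 0, -3/2, -1], [0, 0, 0, 1, 3/4, -1/3]]

r1 := 1/2·r1
  [  1  0   0   0   2  3/2 ]
  [ -2  1   0   0  -6   -5 ]
  [  0  1  -2   0   1    0 ]
  [ -4  0   0  12   1  -10 ]
r2 := r2 + 2·r1
  [  1  0   0   0   2  3/2 ]
  [  0  1   0   0  -2   -2 ]
  [  0  1  -2   0   1    0 ]
  [ -4  0   0  12   1  -10 ]
r4 := r4 + 4·r1
  [ 1  0   0   0   2  3/2 ]
  [ 0  1   0   0  -2   -2 ]
  [ 0  1  -2   0   1    0 ]
  [ 0  0   0  12   9   -4 ]
r3 := r3 − r2
  [ 1  0   0   0   2  3/2 ]
  [ 0  1   0   0  -2   -2 ]
  [ 0  0  -2   0   3    2 ]
  [ 0  0   0  12   9   -4 ]
r3 := -1/2·r3
  [ 1  0  0   0     2  3/2 ]
  [ 0  1  0   0    -2   -2 ]
  [ 0  0  1   0  -3/2   -1 ]
  [ 0  0  0  12     9   -4 ]
r4 := 1/12·r4
  [ 1  0  0  0     2   3/2 ]
  [ 0  1  0  0    -2    -2 ]
  [ 0  0  1  0  -3/2    -1 ]
  [ 0  0  0  1   3/4  -1/3 ]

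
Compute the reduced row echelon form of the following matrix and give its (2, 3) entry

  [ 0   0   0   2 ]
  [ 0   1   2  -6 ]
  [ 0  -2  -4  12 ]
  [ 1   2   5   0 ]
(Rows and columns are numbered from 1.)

Swap ρ1 and ρ4.
  [ 1   2   5   0 ]
  [ 0   1   2  -6 ]
  [ 0  -2  -4  12 ]
  [ 0   0   0   2 ]
Add 2 times ρ2 to ρ3.
  [ 1  2  5   0 ]
  [ 0  1  2  -6 ]
  [ 0  0  0   0 ]
  [ 0  0  0   2 ]
Swap ρ3 and ρ4.
  [ 1  2  5   0 ]
  [ 0  1  2  -6 ]
  [ 0  0  0   2 ]
  [ 0  0  0   0 ]
Multiply ρ3 by 1/2.
  [ 1  2  5   0 ]
  [ 0  1  2  -6 ]
  [ 0  0  0   1 ]
  [ 0  0  0   0 ]
Add 6 times ρ3 to ρ2.
  [ 1  2  5  0 ]
  [ 0  1  2  0 ]
  [ 0  0  0  1 ]
  [ 0  0  0  0 ]
Subtract 2 times ρ2 from ρ1.
  [ 1  0  1  0 ]
  [ 0  1  2  0 ]
  [ 0  0  0  1 ]
  [ 0  0  0  0 ]

2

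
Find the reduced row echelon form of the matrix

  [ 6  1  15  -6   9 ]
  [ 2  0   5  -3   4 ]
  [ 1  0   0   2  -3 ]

R1 -> 1/6·R1
  [ 1  1/6  5/2  -1  3/2 ]
  [ 2    0    5  -3    4 ]
  [ 1    0    0   2   -3 ]
R2 -> R2 − 2·R1
  [ 1   1/6  5/2  -1  3/2 ]
  [ 0  -1/3    0  -1    1 ]
  [ 1     0    0   2   -3 ]
R3 -> R3 − R1
  [ 1   1/6   5/2  -1   3/2 ]
  [ 0  -1/3     0  -1     1 ]
  [ 0  -1/6  -5/2   3  -9/2 ]
R2 -> -3·R2
  [ 1   1/6   5/2  -1   3/2 ]
  [ 0     1     0   3    -3 ]
  [ 0  -1/6  -5/2   3  -9/2 ]
R3 -> R3 + 1/6·R2
  [ 1  1/6   5/2   -1  3/2 ]
  [ 0    1     0    3   -3 ]
  [ 0    0  -5/2  7/2   -5 ]
R3 -> -2/5·R3
  [ 1  1/6  5/2    -1  3/2 ]
  [ 0    1    0     3   -3 ]
  [ 0    0    1  -7/5    2 ]
R1 -> R1 − 5/2·R3
  [ 1  1/6  0   5/2  -7/2 ]
  [ 0    1  0     3    -3 ]
  [ 0    0  1  -7/5     2 ]
R1 -> R1 − 1/6·R2
  [ 1  0  0     2  -3 ]
  [ 0  1  0     3  -3 ]
  [ 0  0  1  -7/5   2 ]

[[1, 0, 0, 2, -3], [0, 1, 0, 3, -3], [0, 0, 1, -7/5, 2]]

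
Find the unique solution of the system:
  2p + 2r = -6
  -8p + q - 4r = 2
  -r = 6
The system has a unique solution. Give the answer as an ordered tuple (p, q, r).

(3, 2, -6)

Form the augmented matrix and row-reduce:
  [  2  0   2  |  -6 ]
  [ -8  1  -4  |   2 ]
  [  0  0  -1  |   6 ]
r1 ← 1/2·r1
r2 ← r2 + 8·r1
r3 ← -1·r3
r2 ← r2 − 4·r3
r1 ← r1 − r3
Reading off the last column: p = 3, q = 2, r = -6.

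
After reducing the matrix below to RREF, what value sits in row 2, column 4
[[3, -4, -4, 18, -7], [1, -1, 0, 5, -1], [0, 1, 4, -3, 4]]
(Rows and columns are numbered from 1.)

-3

r1 → 1/3·r1
  [ 1  -4/3  -4/3   6  -7/3 ]
  [ 1    -1     0   5    -1 ]
  [ 0     1     4  -3     4 ]
r2 → r2 − r1
  [ 1  -4/3  -4/3   6  -7/3 ]
  [ 0   1/3   4/3  -1   4/3 ]
  [ 0     1     4  -3     4 ]
r2 → 3·r2
  [ 1  -4/3  -4/3   6  -7/3 ]
  [ 0     1     4  -3     4 ]
  [ 0     1     4  -3     4 ]
r3 → r3 − r2
  [ 1  -4/3  -4/3   6  -7/3 ]
  [ 0     1     4  -3     4 ]
  [ 0     0     0   0     0 ]
r1 → r1 + 4/3·r2
  [ 1  0  4   2  3 ]
  [ 0  1  4  -3  4 ]
  [ 0  0  0   0  0 ]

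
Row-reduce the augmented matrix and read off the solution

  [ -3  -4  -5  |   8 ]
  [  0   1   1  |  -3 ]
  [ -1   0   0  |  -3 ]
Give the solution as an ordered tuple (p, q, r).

R1 := -1/3·R1
  [  1  4/3  5/3  |  -8/3 ]
  [  0    1    1  |    -3 ]
  [ -1    0    0  |    -3 ]
R3 := R3 + R1
  [ 1  4/3  5/3  |   -8/3 ]
  [ 0    1    1  |     -3 ]
  [ 0  4/3  5/3  |  -17/3 ]
R3 := R3 − 4/3·R2
  [ 1  4/3  5/3  |  -8/3 ]
  [ 0    1    1  |    -3 ]
  [ 0    0  1/3  |  -5/3 ]
R3 := 3·R3
  [ 1  4/3  5/3  |  -8/3 ]
  [ 0    1    1  |    -3 ]
  [ 0    0    1  |    -5 ]
R2 := R2 − R3
  [ 1  4/3  5/3  |  -8/3 ]
  [ 0    1    0  |     2 ]
  [ 0    0    1  |    -5 ]
R1 := R1 − 5/3·R3
  [ 1  4/3  0  |  17/3 ]
  [ 0    1  0  |     2 ]
  [ 0    0  1  |    -5 ]
R1 := R1 − 4/3·R2
  [ 1  0  0  |   3 ]
  [ 0  1  0  |   2 ]
  [ 0  0  1  |  -5 ]
Reading off the last column: p = 3, q = 2, r = -5.

(3, 2, -5)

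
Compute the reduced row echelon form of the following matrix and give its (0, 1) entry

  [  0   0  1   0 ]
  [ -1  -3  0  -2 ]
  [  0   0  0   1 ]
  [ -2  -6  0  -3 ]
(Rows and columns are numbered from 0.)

3

ρ1 <-> ρ2
  [ -1  -3  0  -2 ]
  [  0   0  1   0 ]
  [  0   0  0   1 ]
  [ -2  -6  0  -3 ]
ρ1 ← -1·ρ1
  [  1   3  0   2 ]
  [  0   0  1   0 ]
  [  0   0  0   1 ]
  [ -2  -6  0  -3 ]
ρ4 ← ρ4 + 2·ρ1
  [ 1  3  0  2 ]
  [ 0  0  1  0 ]
  [ 0  0  0  1 ]
  [ 0  0  0  1 ]
ρ4 ← ρ4 − ρ3
  [ 1  3  0  2 ]
  [ 0  0  1  0 ]
  [ 0  0  0  1 ]
  [ 0  0  0  0 ]
ρ1 ← ρ1 − 2·ρ3
  [ 1  3  0  0 ]
  [ 0  0  1  0 ]
  [ 0  0  0  1 ]
  [ 0  0  0  0 ]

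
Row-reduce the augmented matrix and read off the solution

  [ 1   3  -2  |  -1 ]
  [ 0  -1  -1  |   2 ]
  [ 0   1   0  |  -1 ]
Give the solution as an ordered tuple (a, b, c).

(0, -1, -1)

ρ2 → -1·ρ2
ρ3 → ρ3 − ρ2
ρ3 → -1·ρ3
ρ2 → ρ2 − ρ3
ρ1 → ρ1 + 2·ρ3
ρ1 → ρ1 − 3·ρ2
Reading off the last column: a = 0, b = -1, c = -1.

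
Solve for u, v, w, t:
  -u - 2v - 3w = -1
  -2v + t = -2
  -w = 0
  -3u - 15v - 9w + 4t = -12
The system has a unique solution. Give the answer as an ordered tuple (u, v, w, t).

Form the augmented matrix and row-reduce:
  [ -1   -2  -3  0  |   -1 ]
  [  0   -2   0  1  |   -2 ]
  [  0    0  -1  0  |    0 ]
  [ -3  -15  -9  4  |  -12 ]
R1 := -1·R1
  [  1    2   3  0  |    1 ]
  [  0   -2   0  1  |   -2 ]
  [  0    0  -1  0  |    0 ]
  [ -3  -15  -9  4  |  -12 ]
R4 := R4 + 3·R1
  [ 1   2   3  0  |   1 ]
  [ 0  -2   0  1  |  -2 ]
  [ 0   0  -1  0  |   0 ]
  [ 0  -9   0  4  |  -9 ]
R2 := -1/2·R2
  [ 1   2   3     0  |   1 ]
  [ 0   1   0  -1/2  |   1 ]
  [ 0   0  -1     0  |   0 ]
  [ 0  -9   0     4  |  -9 ]
R4 := R4 + 9·R2
  [ 1  2   3     0  |  1 ]
  [ 0  1   0  -1/2  |  1 ]
  [ 0  0  -1     0  |  0 ]
  [ 0  0   0  -1/2  |  0 ]
R3 := -1·R3
  [ 1  2  3     0  |  1 ]
  [ 0  1  0  -1/2  |  1 ]
  [ 0  0  1     0  |  0 ]
  [ 0  0  0  -1/2  |  0 ]
R4 := -2·R4
  [ 1  2  3     0  |  1 ]
  [ 0  1  0  -1/2  |  1 ]
  [ 0  0  1     0  |  0 ]
  [ 0  0  0     1  |  0 ]
R2 := R2 + 1/2·R4
  [ 1  2  3  0  |  1 ]
  [ 0  1  0  0  |  1 ]
  [ 0  0  1  0  |  0 ]
  [ 0  0  0  1  |  0 ]
R1 := R1 − 3·R3
  [ 1  2  0  0  |  1 ]
  [ 0  1  0  0  |  1 ]
  [ 0  0  1  0  |  0 ]
  [ 0  0  0  1  |  0 ]
R1 := R1 − 2·R2
  [ 1  0  0  0  |  -1 ]
  [ 0  1  0  0  |   1 ]
  [ 0  0  1  0  |   0 ]
  [ 0  0  0  1  |   0 ]
Reading off the last column: u = -1, v = 1, w = 0, t = 0.

(-1, 1, 0, 0)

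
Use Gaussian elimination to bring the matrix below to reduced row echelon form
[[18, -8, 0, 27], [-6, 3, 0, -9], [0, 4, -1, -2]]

R1 -> 1/18·R1
  [  1  -4/9   0  3/2 ]
  [ -6     3   0   -9 ]
  [  0     4  -1   -2 ]
R2 -> R2 + 6·R1
  [ 1  -4/9   0  3/2 ]
  [ 0   1/3   0    0 ]
  [ 0     4  -1   -2 ]
R2 -> 3·R2
  [ 1  -4/9   0  3/2 ]
  [ 0     1   0    0 ]
  [ 0     4  -1   -2 ]
R3 -> R3 − 4·R2
  [ 1  -4/9   0  3/2 ]
  [ 0     1   0    0 ]
  [ 0     0  -1   -2 ]
R3 -> -1·R3
  [ 1  -4/9  0  3/2 ]
  [ 0     1  0    0 ]
  [ 0     0  1    2 ]
R1 -> R1 + 4/9·R2
  [ 1  0  0  3/2 ]
  [ 0  1  0    0 ]
  [ 0  0  1    2 ]

[[1, 0, 0, 3/2], [0, 1, 0, 0], [0, 0, 1, 2]]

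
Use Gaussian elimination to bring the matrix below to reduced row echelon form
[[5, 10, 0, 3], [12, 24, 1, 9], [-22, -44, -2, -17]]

[[1, 2, 0, 0], [0, 0, 1, 0], [0, 0, 0, 1]]

R1 -> 1/5·R1
R2 -> R2 − 12·R1
R3 -> R3 + 22·R1
R3 -> R3 + 2·R2
R3 -> -5·R3
R2 -> R2 − 9/5·R3
R1 -> R1 − 3/5·R3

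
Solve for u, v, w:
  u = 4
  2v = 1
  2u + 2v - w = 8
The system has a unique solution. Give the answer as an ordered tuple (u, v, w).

(4, 1/2, 1)

Form the augmented matrix and row-reduce:
  [ 1  0   0  |  4 ]
  [ 0  2   0  |  1 ]
  [ 2  2  -1  |  8 ]
ρ3 -> ρ3 − 2·ρ1
  [ 1  0   0  |  4 ]
  [ 0  2   0  |  1 ]
  [ 0  2  -1  |  0 ]
ρ2 -> 1/2·ρ2
  [ 1  0   0  |    4 ]
  [ 0  1   0  |  1/2 ]
  [ 0  2  -1  |    0 ]
ρ3 -> ρ3 − 2·ρ2
  [ 1  0   0  |    4 ]
  [ 0  1   0  |  1/2 ]
  [ 0  0  -1  |   -1 ]
ρ3 -> -1·ρ3
  [ 1  0  0  |    4 ]
  [ 0  1  0  |  1/2 ]
  [ 0  0  1  |    1 ]
Reading off the last column: u = 4, v = 1/2, w = 1.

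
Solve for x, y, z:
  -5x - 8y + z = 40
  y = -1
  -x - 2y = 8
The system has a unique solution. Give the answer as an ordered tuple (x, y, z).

Form the augmented matrix and row-reduce:
  [ -5  -8  1  |  40 ]
  [  0   1  0  |  -1 ]
  [ -1  -2  0  |   8 ]
R1 → -1/5·R1
  [  1  8/5  -1/5  |  -8 ]
  [  0    1     0  |  -1 ]
  [ -1   -2     0  |   8 ]
R3 → R3 + R1
  [ 1   8/5  -1/5  |  -8 ]
  [ 0     1     0  |  -1 ]
  [ 0  -2/5  -1/5  |   0 ]
R3 → R3 + 2/5·R2
  [ 1  8/5  -1/5  |    -8 ]
  [ 0    1     0  |    -1 ]
  [ 0    0  -1/5  |  -2/5 ]
R3 → -5·R3
  [ 1  8/5  -1/5  |  -8 ]
  [ 0    1     0  |  -1 ]
  [ 0    0     1  |   2 ]
R1 → R1 + 1/5·R3
  [ 1  8/5  0  |  -38/5 ]
  [ 0    1  0  |     -1 ]
  [ 0    0  1  |      2 ]
R1 → R1 − 8/5·R2
  [ 1  0  0  |  -6 ]
  [ 0  1  0  |  -1 ]
  [ 0  0  1  |   2 ]
Reading off the last column: x = -6, y = -1, z = 2.

(-6, -1, 2)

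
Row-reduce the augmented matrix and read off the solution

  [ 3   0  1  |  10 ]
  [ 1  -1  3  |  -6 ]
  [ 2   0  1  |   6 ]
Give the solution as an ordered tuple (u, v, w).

ρ1 → 1/3·ρ1
  [ 1   0  1/3  |  10/3 ]
  [ 1  -1    3  |    -6 ]
  [ 2   0    1  |     6 ]
ρ2 → ρ2 − ρ1
  [ 1   0  1/3  |   10/3 ]
  [ 0  -1  8/3  |  -28/3 ]
  [ 2   0    1  |      6 ]
ρ3 → ρ3 − 2·ρ1
  [ 1   0  1/3  |   10/3 ]
  [ 0  -1  8/3  |  -28/3 ]
  [ 0   0  1/3  |   -2/3 ]
ρ2 → -1·ρ2
  [ 1  0   1/3  |  10/3 ]
  [ 0  1  -8/3  |  28/3 ]
  [ 0  0   1/3  |  -2/3 ]
ρ3 → 3·ρ3
  [ 1  0   1/3  |  10/3 ]
  [ 0  1  -8/3  |  28/3 ]
  [ 0  0     1  |    -2 ]
ρ2 → ρ2 + 8/3·ρ3
  [ 1  0  1/3  |  10/3 ]
  [ 0  1    0  |     4 ]
  [ 0  0    1  |    -2 ]
ρ1 → ρ1 − 1/3·ρ3
  [ 1  0  0  |   4 ]
  [ 0  1  0  |   4 ]
  [ 0  0  1  |  -2 ]
Reading off the last column: u = 4, v = 4, w = -2.

(4, 4, -2)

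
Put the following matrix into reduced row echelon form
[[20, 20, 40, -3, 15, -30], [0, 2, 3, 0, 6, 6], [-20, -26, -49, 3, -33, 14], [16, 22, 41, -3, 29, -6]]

[[1, 0, 1/2, 0, -2, 0], [0, 1, 3/2, 0, 3, 0], [0, 0, 0, 1, 5/3, 0], [0, 0, 0, 0, 0, 1]]

Multiply R1 by 1/20.
  [   1    1    2  -3/20  3/4  -3/2 ]
  [   0    2    3      0    6     6 ]
  [ -20  -26  -49      3  -33    14 ]
  [  16   22   41     -3   29    -6 ]
Add 20 times R1 to R3.
  [  1   1   2  -3/20  3/4  -3/2 ]
  [  0   2   3      0    6     6 ]
  [  0  -6  -9      0  -18   -16 ]
  [ 16  22  41     -3   29    -6 ]
Subtract 16 times R1 from R4.
  [ 1   1   2  -3/20  3/4  -3/2 ]
  [ 0   2   3      0    6     6 ]
  [ 0  -6  -9      0  -18   -16 ]
  [ 0   6   9   -3/5   17    18 ]
Multiply R2 by 1/2.
  [ 1   1    2  -3/20  3/4  -3/2 ]
  [ 0   1  3/2      0    3     3 ]
  [ 0  -6   -9      0  -18   -16 ]
  [ 0   6    9   -3/5   17    18 ]
Add 6 times R2 to R3.
  [ 1  1    2  -3/20  3/4  -3/2 ]
  [ 0  1  3/2      0    3     3 ]
  [ 0  0    0      0    0     2 ]
  [ 0  6    9   -3/5   17    18 ]
Subtract 6 times R2 from R4.
  [ 1  1    2  -3/20  3/4  -3/2 ]
  [ 0  1  3/2      0    3     3 ]
  [ 0  0    0      0    0     2 ]
  [ 0  0    0   -3/5   -1     0 ]
Swap R3 and R4.
  [ 1  1    2  -3/20  3/4  -3/2 ]
  [ 0  1  3/2      0    3     3 ]
  [ 0  0    0   -3/5   -1     0 ]
  [ 0  0    0      0    0     2 ]
Multiply R3 by -5/3.
  [ 1  1    2  -3/20  3/4  -3/2 ]
  [ 0  1  3/2      0    3     3 ]
  [ 0  0    0      1  5/3     0 ]
  [ 0  0    0      0    0     2 ]
Multiply R4 by 1/2.
  [ 1  1    2  -3/20  3/4  -3/2 ]
  [ 0  1  3/2      0    3     3 ]
  [ 0  0    0      1  5/3     0 ]
  [ 0  0    0      0    0     1 ]
Subtract 3 times R4 from R2.
  [ 1  1    2  -3/20  3/4  -3/2 ]
  [ 0  1  3/2      0    3     0 ]
  [ 0  0    0      1  5/3     0 ]
  [ 0  0    0      0    0     1 ]
Add 3/2 times R4 to R1.
  [ 1  1    2  -3/20  3/4  0 ]
  [ 0  1  3/2      0    3  0 ]
  [ 0  0    0      1  5/3  0 ]
  [ 0  0    0      0    0  1 ]
Add 3/20 times R3 to R1.
  [ 1  1    2  0    1  0 ]
  [ 0  1  3/2  0    3  0 ]
  [ 0  0    0  1  5/3  0 ]
  [ 0  0    0  0    0  1 ]
Subtract R2 from R1.
  [ 1  0  1/2  0   -2  0 ]
  [ 0  1  3/2  0    3  0 ]
  [ 0  0    0  1  5/3  0 ]
  [ 0  0    0  0    0  1 ]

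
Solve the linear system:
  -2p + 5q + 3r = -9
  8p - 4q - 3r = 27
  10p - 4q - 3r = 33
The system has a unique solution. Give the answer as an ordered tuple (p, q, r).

Form the augmented matrix and row-reduce:
  [ -2   5   3  |  -9 ]
  [  8  -4  -3  |  27 ]
  [ 10  -4  -3  |  33 ]
R1 := -1/2·R1
  [  1  -5/2  -3/2  |  9/2 ]
  [  8    -4    -3  |   27 ]
  [ 10    -4    -3  |   33 ]
R2 := R2 − 8·R1
  [  1  -5/2  -3/2  |  9/2 ]
  [  0    16     9  |   -9 ]
  [ 10    -4    -3  |   33 ]
R3 := R3 − 10·R1
  [ 1  -5/2  -3/2  |  9/2 ]
  [ 0    16     9  |   -9 ]
  [ 0    21    12  |  -12 ]
R2 := 1/16·R2
  [ 1  -5/2  -3/2  |    9/2 ]
  [ 0     1  9/16  |  -9/16 ]
  [ 0    21    12  |    -12 ]
R3 := R3 − 21·R2
  [ 1  -5/2  -3/2  |    9/2 ]
  [ 0     1  9/16  |  -9/16 ]
  [ 0     0  3/16  |  -3/16 ]
R3 := 16/3·R3
  [ 1  -5/2  -3/2  |    9/2 ]
  [ 0     1  9/16  |  -9/16 ]
  [ 0     0     1  |     -1 ]
R2 := R2 − 9/16·R3
  [ 1  -5/2  -3/2  |  9/2 ]
  [ 0     1     0  |    0 ]
  [ 0     0     1  |   -1 ]
R1 := R1 + 3/2·R3
  [ 1  -5/2  0  |   3 ]
  [ 0     1  0  |   0 ]
  [ 0     0  1  |  -1 ]
R1 := R1 + 5/2·R2
  [ 1  0  0  |   3 ]
  [ 0  1  0  |   0 ]
  [ 0  0  1  |  -1 ]
Reading off the last column: p = 3, q = 0, r = -1.

(3, 0, -1)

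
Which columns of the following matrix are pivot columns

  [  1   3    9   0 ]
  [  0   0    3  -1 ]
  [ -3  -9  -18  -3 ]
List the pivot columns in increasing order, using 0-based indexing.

0, 2

R3 -> R3 + 3·R1
R2 -> 1/3·R2
R3 -> R3 − 9·R2
R1 -> R1 − 9·R2
Pivot columns are the columns containing a leading 1.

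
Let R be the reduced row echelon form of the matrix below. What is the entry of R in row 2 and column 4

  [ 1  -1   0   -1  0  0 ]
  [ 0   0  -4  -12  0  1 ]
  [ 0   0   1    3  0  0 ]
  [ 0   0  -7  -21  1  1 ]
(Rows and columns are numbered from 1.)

3

ρ2 := -1/4·ρ2
  [ 1  -1   0   -1  0     0 ]
  [ 0   0   1    3  0  -1/4 ]
  [ 0   0   1    3  0     0 ]
  [ 0   0  -7  -21  1     1 ]
ρ3 := ρ3 − ρ2
  [ 1  -1   0   -1  0     0 ]
  [ 0   0   1    3  0  -1/4 ]
  [ 0   0   0    0  0   1/4 ]
  [ 0   0  -7  -21  1     1 ]
ρ4 := ρ4 + 7·ρ2
  [ 1  -1  0  -1  0     0 ]
  [ 0   0  1   3  0  -1/4 ]
  [ 0   0  0   0  0   1/4 ]
  [ 0   0  0   0  1  -3/4 ]
ρ3 <-> ρ4
  [ 1  -1  0  -1  0     0 ]
  [ 0   0  1   3  0  -1/4 ]
  [ 0   0  0   0  1  -3/4 ]
  [ 0   0  0   0  0   1/4 ]
ρ4 := 4·ρ4
  [ 1  -1  0  -1  0     0 ]
  [ 0   0  1   3  0  -1/4 ]
  [ 0   0  0   0  1  -3/4 ]
  [ 0   0  0   0  0     1 ]
ρ3 := ρ3 + 3/4·ρ4
  [ 1  -1  0  -1  0     0 ]
  [ 0   0  1   3  0  -1/4 ]
  [ 0   0  0   0  1     0 ]
  [ 0   0  0   0  0     1 ]
ρ2 := ρ2 + 1/4·ρ4
  [ 1  -1  0  -1  0  0 ]
  [ 0   0  1   3  0  0 ]
  [ 0   0  0   0  1  0 ]
  [ 0   0  0   0  0  1 ]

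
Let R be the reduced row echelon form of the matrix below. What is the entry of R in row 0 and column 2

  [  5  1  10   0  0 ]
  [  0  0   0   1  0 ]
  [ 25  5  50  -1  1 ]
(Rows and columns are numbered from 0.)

R1 -> 1/5·R1
R3 -> R3 − 25·R1
R3 -> R3 + R2

2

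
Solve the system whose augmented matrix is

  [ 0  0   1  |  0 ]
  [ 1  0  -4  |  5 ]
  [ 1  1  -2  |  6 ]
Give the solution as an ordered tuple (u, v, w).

(5, 1, 0)

R1 <-> R2
  [ 1  0  -4  |  5 ]
  [ 0  0   1  |  0 ]
  [ 1  1  -2  |  6 ]
R3 := R3 − R1
  [ 1  0  -4  |  5 ]
  [ 0  0   1  |  0 ]
  [ 0  1   2  |  1 ]
R2 <-> R3
  [ 1  0  -4  |  5 ]
  [ 0  1   2  |  1 ]
  [ 0  0   1  |  0 ]
R2 := R2 − 2·R3
  [ 1  0  -4  |  5 ]
  [ 0  1   0  |  1 ]
  [ 0  0   1  |  0 ]
R1 := R1 + 4·R3
  [ 1  0  0  |  5 ]
  [ 0  1  0  |  1 ]
  [ 0  0  1  |  0 ]
Reading off the last column: u = 5, v = 1, w = 0.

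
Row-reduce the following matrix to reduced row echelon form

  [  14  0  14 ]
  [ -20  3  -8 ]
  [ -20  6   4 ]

Multiply r1 by 1/14.
  [   1  0   1 ]
  [ -20  3  -8 ]
  [ -20  6   4 ]
Add 20 times r1 to r2.
  [   1  0   1 ]
  [   0  3  12 ]
  [ -20  6   4 ]
Add 20 times r1 to r3.
  [ 1  0   1 ]
  [ 0  3  12 ]
  [ 0  6  24 ]
Multiply r2 by 1/3.
  [ 1  0   1 ]
  [ 0  1   4 ]
  [ 0  6  24 ]
Subtract 6 times r2 from r3.
  [ 1  0  1 ]
  [ 0  1  4 ]
  [ 0  0  0 ]

[[1, 0, 1], [0, 1, 4], [0, 0, 0]]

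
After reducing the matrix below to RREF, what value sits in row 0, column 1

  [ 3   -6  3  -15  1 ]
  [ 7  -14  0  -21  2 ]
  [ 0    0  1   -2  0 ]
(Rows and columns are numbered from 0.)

R1 := 1/3·R1
  [ 1   -2  1   -5  1/3 ]
  [ 7  -14  0  -21    2 ]
  [ 0    0  1   -2    0 ]
R2 := R2 − 7·R1
  [ 1  -2   1  -5   1/3 ]
  [ 0   0  -7  14  -1/3 ]
  [ 0   0   1  -2     0 ]
R2 := -1/7·R2
  [ 1  -2  1  -5   1/3 ]
  [ 0   0  1  -2  1/21 ]
  [ 0   0  1  -2     0 ]
R3 := R3 − R2
  [ 1  -2  1  -5    1/3 ]
  [ 0   0  1  -2   1/21 ]
  [ 0   0  0   0  -1/21 ]
R3 := -21·R3
  [ 1  -2  1  -5   1/3 ]
  [ 0   0  1  -2  1/21 ]
  [ 0   0  0   0     1 ]
R2 := R2 − 1/21·R3
  [ 1  -2  1  -5  1/3 ]
  [ 0   0  1  -2    0 ]
  [ 0   0  0   0    1 ]
R1 := R1 − 1/3·R3
  [ 1  -2  1  -5  0 ]
  [ 0   0  1  -2  0 ]
  [ 0   0  0   0  1 ]
R1 := R1 − R2
  [ 1  -2  0  -3  0 ]
  [ 0   0  1  -2  0 ]
  [ 0   0  0   0  1 ]

-2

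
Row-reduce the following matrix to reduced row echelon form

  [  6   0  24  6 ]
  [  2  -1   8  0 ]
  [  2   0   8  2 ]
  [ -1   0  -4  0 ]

[[1, 0, 4, 0], [0, 1, 0, 0], [0, 0, 0, 1], [0, 0, 0, 0]]

ρ1 ← 1/6·ρ1
ρ2 ← ρ2 − 2·ρ1
ρ3 ← ρ3 − 2·ρ1
ρ4 ← ρ4 + ρ1
ρ2 ← -1·ρ2
ρ3 <-> ρ4
ρ2 ← ρ2 − 2·ρ3
ρ1 ← ρ1 − ρ3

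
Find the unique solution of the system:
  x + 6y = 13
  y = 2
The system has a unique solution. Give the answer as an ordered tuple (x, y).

(1, 2)

Form the augmented matrix and row-reduce:
  [ 1  6  |  13 ]
  [ 0  1  |   2 ]
r1 -> r1 − 6·r2
  [ 1  0  |  1 ]
  [ 0  1  |  2 ]
Reading off the last column: x = 1, y = 2.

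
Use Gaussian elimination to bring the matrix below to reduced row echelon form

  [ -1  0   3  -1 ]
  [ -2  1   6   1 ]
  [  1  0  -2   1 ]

R1 := -1·R1
  [  1  0  -3  1 ]
  [ -2  1   6  1 ]
  [  1  0  -2  1 ]
R2 := R2 + 2·R1
  [ 1  0  -3  1 ]
  [ 0  1   0  3 ]
  [ 1  0  -2  1 ]
R3 := R3 − R1
  [ 1  0  -3  1 ]
  [ 0  1   0  3 ]
  [ 0  0   1  0 ]
R1 := R1 + 3·R3
  [ 1  0  0  1 ]
  [ 0  1  0  3 ]
  [ 0  0  1  0 ]

[[1, 0, 0, 1], [0, 1, 0, 3], [0, 0, 1, 0]]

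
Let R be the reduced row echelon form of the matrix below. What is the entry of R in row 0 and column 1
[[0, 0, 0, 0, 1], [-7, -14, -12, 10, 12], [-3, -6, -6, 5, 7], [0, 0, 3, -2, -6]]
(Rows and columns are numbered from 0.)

2

R1 <-> R2
  [ -7  -14  -12  10  12 ]
  [  0    0    0   0   1 ]
  [ -3   -6   -6   5   7 ]
  [  0    0    3  -2  -6 ]
R1 -> -1/7·R1
  [  1   2  12/7  -10/7  -12/7 ]
  [  0   0     0      0      1 ]
  [ -3  -6    -6      5      7 ]
  [  0   0     3     -2     -6 ]
R3 -> R3 + 3·R1
  [ 1  2  12/7  -10/7  -12/7 ]
  [ 0  0     0      0      1 ]
  [ 0  0  -6/7    5/7   13/7 ]
  [ 0  0     3     -2     -6 ]
R2 <-> R3
  [ 1  2  12/7  -10/7  -12/7 ]
  [ 0  0  -6/7    5/7   13/7 ]
  [ 0  0     0      0      1 ]
  [ 0  0     3     -2     -6 ]
R2 -> -7/6·R2
  [ 1  2  12/7  -10/7  -12/7 ]
  [ 0  0     1   -5/6  -13/6 ]
  [ 0  0     0      0      1 ]
  [ 0  0     3     -2     -6 ]
R4 -> R4 − 3·R2
  [ 1  2  12/7  -10/7  -12/7 ]
  [ 0  0     1   -5/6  -13/6 ]
  [ 0  0     0      0      1 ]
  [ 0  0     0    1/2    1/2 ]
R3 <-> R4
  [ 1  2  12/7  -10/7  -12/7 ]
  [ 0  0     1   -5/6  -13/6 ]
  [ 0  0     0    1/2    1/2 ]
  [ 0  0     0      0      1 ]
R3 -> 2·R3
  [ 1  2  12/7  -10/7  -12/7 ]
  [ 0  0     1   -5/6  -13/6 ]
  [ 0  0     0      1      1 ]
  [ 0  0     0      0      1 ]
R3 -> R3 − R4
  [ 1  2  12/7  -10/7  -12/7 ]
  [ 0  0     1   -5/6  -13/6 ]
  [ 0  0     0      1      0 ]
  [ 0  0     0      0      1 ]
R2 -> R2 + 13/6·R4
  [ 1  2  12/7  -10/7  -12/7 ]
  [ 0  0     1   -5/6      0 ]
  [ 0  0     0      1      0 ]
  [ 0  0     0      0      1 ]
R1 -> R1 + 12/7·R4
  [ 1  2  12/7  -10/7  0 ]
  [ 0  0     1   -5/6  0 ]
  [ 0  0     0      1  0 ]
  [ 0  0     0      0  1 ]
R2 -> R2 + 5/6·R3
  [ 1  2  12/7  -10/7  0 ]
  [ 0  0     1      0  0 ]
  [ 0  0     0      1  0 ]
  [ 0  0     0      0  1 ]
R1 -> R1 + 10/7·R3
  [ 1  2  12/7  0  0 ]
  [ 0  0     1  0  0 ]
  [ 0  0     0  1  0 ]
  [ 0  0     0  0  1 ]
R1 -> R1 − 12/7·R2
  [ 1  2  0  0  0 ]
  [ 0  0  1  0  0 ]
  [ 0  0  0  1  0 ]
  [ 0  0  0  0  1 ]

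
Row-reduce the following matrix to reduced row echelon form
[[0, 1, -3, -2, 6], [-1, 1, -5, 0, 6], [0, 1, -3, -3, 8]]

[[1, 0, 2, 0, -4], [0, 1, -3, 0, 2], [0, 0, 0, 1, -2]]

r1 ↔ r2
r1 := -1·r1
r3 := r3 − r2
r3 := -1·r3
r2 := r2 + 2·r3
r1 := r1 + r2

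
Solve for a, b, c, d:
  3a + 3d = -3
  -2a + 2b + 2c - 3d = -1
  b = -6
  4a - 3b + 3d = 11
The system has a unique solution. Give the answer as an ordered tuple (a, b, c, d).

Form the augmented matrix and row-reduce:
  [  3   0  0   3  |  -3 ]
  [ -2   2  2  -3  |  -1 ]
  [  0   1  0   0  |  -6 ]
  [  4  -3  0   3  |  11 ]
ρ1 → 1/3·ρ1
  [  1   0  0   1  |  -1 ]
  [ -2   2  2  -3  |  -1 ]
  [  0   1  0   0  |  -6 ]
  [  4  -3  0   3  |  11 ]
ρ2 → ρ2 + 2·ρ1
  [ 1   0  0   1  |  -1 ]
  [ 0   2  2  -1  |  -3 ]
  [ 0   1  0   0  |  -6 ]
  [ 4  -3  0   3  |  11 ]
ρ4 → ρ4 − 4·ρ1
  [ 1   0  0   1  |  -1 ]
  [ 0   2  2  -1  |  -3 ]
  [ 0   1  0   0  |  -6 ]
  [ 0  -3  0  -1  |  15 ]
ρ2 → 1/2·ρ2
  [ 1   0  0     1  |    -1 ]
  [ 0   1  1  -1/2  |  -3/2 ]
  [ 0   1  0     0  |    -6 ]
  [ 0  -3  0    -1  |    15 ]
ρ3 → ρ3 − ρ2
  [ 1   0   0     1  |    -1 ]
  [ 0   1   1  -1/2  |  -3/2 ]
  [ 0   0  -1   1/2  |  -9/2 ]
  [ 0  -3   0    -1  |    15 ]
ρ4 → ρ4 + 3·ρ2
  [ 1  0   0     1  |    -1 ]
  [ 0  1   1  -1/2  |  -3/2 ]
  [ 0  0  -1   1/2  |  -9/2 ]
  [ 0  0   3  -5/2  |  21/2 ]
ρ3 → -1·ρ3
  [ 1  0  0     1  |    -1 ]
  [ 0  1  1  -1/2  |  -3/2 ]
  [ 0  0  1  -1/2  |   9/2 ]
  [ 0  0  3  -5/2  |  21/2 ]
ρ4 → ρ4 − 3·ρ3
  [ 1  0  0     1  |    -1 ]
  [ 0  1  1  -1/2  |  -3/2 ]
  [ 0  0  1  -1/2  |   9/2 ]
  [ 0  0  0    -1  |    -3 ]
ρ4 → -1·ρ4
  [ 1  0  0     1  |    -1 ]
  [ 0  1  1  -1/2  |  -3/2 ]
  [ 0  0  1  -1/2  |   9/2 ]
  [ 0  0  0     1  |     3 ]
ρ3 → ρ3 + 1/2·ρ4
  [ 1  0  0     1  |    -1 ]
  [ 0  1  1  -1/2  |  -3/2 ]
  [ 0  0  1     0  |     6 ]
  [ 0  0  0     1  |     3 ]
ρ2 → ρ2 + 1/2·ρ4
  [ 1  0  0  1  |  -1 ]
  [ 0  1  1  0  |   0 ]
  [ 0  0  1  0  |   6 ]
  [ 0  0  0  1  |   3 ]
ρ1 → ρ1 − ρ4
  [ 1  0  0  0  |  -4 ]
  [ 0  1  1  0  |   0 ]
  [ 0  0  1  0  |   6 ]
  [ 0  0  0  1  |   3 ]
ρ2 → ρ2 − ρ3
  [ 1  0  0  0  |  -4 ]
  [ 0  1  0  0  |  -6 ]
  [ 0  0  1  0  |   6 ]
  [ 0  0  0  1  |   3 ]
Reading off the last column: a = -4, b = -6, c = 6, d = 3.

(-4, -6, 6, 3)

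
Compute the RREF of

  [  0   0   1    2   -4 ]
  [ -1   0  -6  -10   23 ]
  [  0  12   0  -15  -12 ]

Swap ρ1 and ρ2.
Multiply ρ1 by -1.
Swap ρ2 and ρ3.
Multiply ρ2 by 1/12.
Subtract 6 times ρ3 from ρ1.

[[1, 0, 0, -2, 1], [0, 1, 0, -5/4, -1], [0, 0, 1, 2, -4]]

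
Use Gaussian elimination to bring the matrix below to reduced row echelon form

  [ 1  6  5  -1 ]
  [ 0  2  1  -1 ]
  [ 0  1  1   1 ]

r2 ← 1/2·r2
  [ 1  6    5    -1 ]
  [ 0  1  1/2  -1/2 ]
  [ 0  1    1     1 ]
r3 ← r3 − r2
  [ 1  6    5    -1 ]
  [ 0  1  1/2  -1/2 ]
  [ 0  0  1/2   3/2 ]
r3 ← 2·r3
  [ 1  6    5    -1 ]
  [ 0  1  1/2  -1/2 ]
  [ 0  0    1     3 ]
r2 ← r2 − 1/2·r3
  [ 1  6  5  -1 ]
  [ 0  1  0  -2 ]
  [ 0  0  1   3 ]
r1 ← r1 − 5·r3
  [ 1  6  0  -16 ]
  [ 0  1  0   -2 ]
  [ 0  0  1    3 ]
r1 ← r1 − 6·r2
  [ 1  0  0  -4 ]
  [ 0  1  0  -2 ]
  [ 0  0  1   3 ]

[[1, 0, 0, -4], [0, 1, 0, -2], [0, 0, 1, 3]]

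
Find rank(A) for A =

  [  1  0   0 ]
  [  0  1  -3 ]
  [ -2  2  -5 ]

Add 2 times r1 to r3.
  [ 1  0   0 ]
  [ 0  1  -3 ]
  [ 0  2  -5 ]
Subtract 2 times r2 from r3.
  [ 1  0   0 ]
  [ 0  1  -3 ]
  [ 0  0   1 ]
Add 3 times r3 to r2.
  [ 1  0  0 ]
  [ 0  1  0 ]
  [ 0  0  1 ]
The reduced form has 3 nonzero rows.

rank = 3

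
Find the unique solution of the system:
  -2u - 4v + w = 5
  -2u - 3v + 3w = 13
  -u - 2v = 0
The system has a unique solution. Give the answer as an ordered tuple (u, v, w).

Form the augmented matrix and row-reduce:
  [ -2  -4  1  |   5 ]
  [ -2  -3  3  |  13 ]
  [ -1  -2  0  |   0 ]
R1 ← -1/2·R1
  [  1   2  -1/2  |  -5/2 ]
  [ -2  -3     3  |    13 ]
  [ -1  -2     0  |     0 ]
R2 ← R2 + 2·R1
  [  1   2  -1/2  |  -5/2 ]
  [  0   1     2  |     8 ]
  [ -1  -2     0  |     0 ]
R3 ← R3 + R1
  [ 1  2  -1/2  |  -5/2 ]
  [ 0  1     2  |     8 ]
  [ 0  0  -1/2  |  -5/2 ]
R3 ← -2·R3
  [ 1  2  -1/2  |  -5/2 ]
  [ 0  1     2  |     8 ]
  [ 0  0     1  |     5 ]
R2 ← R2 − 2·R3
  [ 1  2  -1/2  |  -5/2 ]
  [ 0  1     0  |    -2 ]
  [ 0  0     1  |     5 ]
R1 ← R1 + 1/2·R3
  [ 1  2  0  |   0 ]
  [ 0  1  0  |  -2 ]
  [ 0  0  1  |   5 ]
R1 ← R1 − 2·R2
  [ 1  0  0  |   4 ]
  [ 0  1  0  |  -2 ]
  [ 0  0  1  |   5 ]
Reading off the last column: u = 4, v = -2, w = 5.

(4, -2, 5)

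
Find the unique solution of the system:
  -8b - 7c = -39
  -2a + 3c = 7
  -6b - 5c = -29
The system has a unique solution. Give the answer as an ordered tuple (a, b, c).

(-2, 4, 1)

Form the augmented matrix and row-reduce:
  [  0  -8  -7  |  -39 ]
  [ -2   0   3  |    7 ]
  [  0  -6  -5  |  -29 ]
Swap R1 and R2.
  [ -2   0   3  |    7 ]
  [  0  -8  -7  |  -39 ]
  [  0  -6  -5  |  -29 ]
Multiply R1 by -1/2.
  [ 1   0  -3/2  |  -7/2 ]
  [ 0  -8    -7  |   -39 ]
  [ 0  -6    -5  |   -29 ]
Multiply R2 by -1/8.
  [ 1   0  -3/2  |  -7/2 ]
  [ 0   1   7/8  |  39/8 ]
  [ 0  -6    -5  |   -29 ]
Add 6 times R2 to R3.
  [ 1  0  -3/2  |  -7/2 ]
  [ 0  1   7/8  |  39/8 ]
  [ 0  0   1/4  |   1/4 ]
Multiply R3 by 4.
  [ 1  0  -3/2  |  -7/2 ]
  [ 0  1   7/8  |  39/8 ]
  [ 0  0     1  |     1 ]
Subtract 7/8 times R3 from R2.
  [ 1  0  -3/2  |  -7/2 ]
  [ 0  1     0  |     4 ]
  [ 0  0     1  |     1 ]
Add 3/2 times R3 to R1.
  [ 1  0  0  |  -2 ]
  [ 0  1  0  |   4 ]
  [ 0  0  1  |   1 ]
Reading off the last column: a = -2, b = 4, c = 1.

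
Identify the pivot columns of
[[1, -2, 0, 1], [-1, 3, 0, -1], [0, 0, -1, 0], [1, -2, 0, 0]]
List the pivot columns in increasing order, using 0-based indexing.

r2 := r2 + r1
r4 := r4 − r1
r3 := -1·r3
r4 := -1·r4
r1 := r1 − r4
r1 := r1 + 2·r2
Pivot columns are the columns containing a leading 1.

0, 1, 2, 3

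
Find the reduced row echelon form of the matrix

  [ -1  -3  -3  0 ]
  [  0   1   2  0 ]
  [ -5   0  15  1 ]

r1 -> -1·r1
  [  1  3   3  0 ]
  [  0  1   2  0 ]
  [ -5  0  15  1 ]
r3 -> r3 + 5·r1
  [ 1   3   3  0 ]
  [ 0   1   2  0 ]
  [ 0  15  30  1 ]
r3 -> r3 − 15·r2
  [ 1  3  3  0 ]
  [ 0  1  2  0 ]
  [ 0  0  0  1 ]
r1 -> r1 − 3·r2
  [ 1  0  -3  0 ]
  [ 0  1   2  0 ]
  [ 0  0   0  1 ]

[[1, 0, -3, 0], [0, 1, 2, 0], [0, 0, 0, 1]]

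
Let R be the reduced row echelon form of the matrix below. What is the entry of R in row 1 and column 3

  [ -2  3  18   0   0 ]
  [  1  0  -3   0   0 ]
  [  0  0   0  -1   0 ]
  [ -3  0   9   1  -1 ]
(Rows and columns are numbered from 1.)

-3

R1 ← -1/2·R1
  [  1  -3/2  -9   0   0 ]
  [  1     0  -3   0   0 ]
  [  0     0   0  -1   0 ]
  [ -3     0   9   1  -1 ]
R2 ← R2 − R1
  [  1  -3/2  -9   0   0 ]
  [  0   3/2   6   0   0 ]
  [  0     0   0  -1   0 ]
  [ -3     0   9   1  -1 ]
R4 ← R4 + 3·R1
  [ 1  -3/2   -9   0   0 ]
  [ 0   3/2    6   0   0 ]
  [ 0     0    0  -1   0 ]
  [ 0  -9/2  -18   1  -1 ]
R2 ← 2/3·R2
  [ 1  -3/2   -9   0   0 ]
  [ 0     1    4   0   0 ]
  [ 0     0    0  -1   0 ]
  [ 0  -9/2  -18   1  -1 ]
R4 ← R4 + 9/2·R2
  [ 1  -3/2  -9   0   0 ]
  [ 0     1   4   0   0 ]
  [ 0     0   0  -1   0 ]
  [ 0     0   0   1  -1 ]
R3 ← -1·R3
  [ 1  -3/2  -9  0   0 ]
  [ 0     1   4  0   0 ]
  [ 0     0   0  1   0 ]
  [ 0     0   0  1  -1 ]
R4 ← R4 − R3
  [ 1  -3/2  -9  0   0 ]
  [ 0     1   4  0   0 ]
  [ 0     0   0  1   0 ]
  [ 0     0   0  0  -1 ]
R4 ← -1·R4
  [ 1  -3/2  -9  0  0 ]
  [ 0     1   4  0  0 ]
  [ 0     0   0  1  0 ]
  [ 0     0   0  0  1 ]
R1 ← R1 + 3/2·R2
  [ 1  0  -3  0  0 ]
  [ 0  1   4  0  0 ]
  [ 0  0   0  1  0 ]
  [ 0  0   0  0  1 ]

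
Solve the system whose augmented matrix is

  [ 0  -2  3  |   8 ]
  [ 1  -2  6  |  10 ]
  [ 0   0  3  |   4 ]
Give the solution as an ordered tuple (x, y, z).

(-2, -2, 4/3)

R1 ↔ R2
  [ 1  -2  6  |  10 ]
  [ 0  -2  3  |   8 ]
  [ 0   0  3  |   4 ]
R2 → -1/2·R2
  [ 1  -2     6  |  10 ]
  [ 0   1  -3/2  |  -4 ]
  [ 0   0     3  |   4 ]
R3 → 1/3·R3
  [ 1  -2     6  |   10 ]
  [ 0   1  -3/2  |   -4 ]
  [ 0   0     1  |  4/3 ]
R2 → R2 + 3/2·R3
  [ 1  -2  6  |   10 ]
  [ 0   1  0  |   -2 ]
  [ 0   0  1  |  4/3 ]
R1 → R1 − 6·R3
  [ 1  -2  0  |    2 ]
  [ 0   1  0  |   -2 ]
  [ 0   0  1  |  4/3 ]
R1 → R1 + 2·R2
  [ 1  0  0  |   -2 ]
  [ 0  1  0  |   -2 ]
  [ 0  0  1  |  4/3 ]
Reading off the last column: x = -2, y = -2, z = 4/3.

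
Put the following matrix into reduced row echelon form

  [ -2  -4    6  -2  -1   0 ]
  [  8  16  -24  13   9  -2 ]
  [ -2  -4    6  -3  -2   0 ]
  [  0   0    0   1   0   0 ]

R1 := -1/2·R1
  [  1   2   -3   1  1/2   0 ]
  [  8  16  -24  13    9  -2 ]
  [ -2  -4    6  -3   -2   0 ]
  [  0   0    0   1    0   0 ]
R2 := R2 − 8·R1
  [  1   2  -3   1  1/2   0 ]
  [  0   0   0   5    5  -2 ]
  [ -2  -4   6  -3   -2   0 ]
  [  0   0   0   1    0   0 ]
R3 := R3 + 2·R1
  [ 1  2  -3   1  1/2   0 ]
  [ 0  0   0   5    5  -2 ]
  [ 0  0   0  -1   -1   0 ]
  [ 0  0   0   1    0   0 ]
R2 := 1/5·R2
  [ 1  2  -3   1  1/2     0 ]
  [ 0  0   0   1    1  -2/5 ]
  [ 0  0   0  -1   -1     0 ]
  [ 0  0   0   1    0     0 ]
R3 := R3 + R2
  [ 1  2  -3  1  1/2     0 ]
  [ 0  0   0  1    1  -2/5 ]
  [ 0  0   0  0    0  -2/5 ]
  [ 0  0   0  1    0     0 ]
R4 := R4 − R2
  [ 1  2  -3  1  1/2     0 ]
  [ 0  0   0  1    1  -2/5 ]
  [ 0  0   0  0    0  -2/5 ]
  [ 0  0   0  0   -1   2/5 ]
R3 ↔ R4
  [ 1  2  -3  1  1/2     0 ]
  [ 0  0   0  1    1  -2/5 ]
  [ 0  0   0  0   -1   2/5 ]
  [ 0  0   0  0    0  -2/5 ]
R3 := -1·R3
  [ 1  2  -3  1  1/2     0 ]
  [ 0  0   0  1    1  -2/5 ]
  [ 0  0   0  0    1  -2/5 ]
  [ 0  0   0  0    0  -2/5 ]
R4 := -5/2·R4
  [ 1  2  -3  1  1/2     0 ]
  [ 0  0   0  1    1  -2/5 ]
  [ 0  0   0  0    1  -2/5 ]
  [ 0  0   0  0    0     1 ]
R3 := R3 + 2/5·R4
  [ 1  2  -3  1  1/2     0 ]
  [ 0  0   0  1    1  -2/5 ]
  [ 0  0   0  0    1     0 ]
  [ 0  0   0  0    0     1 ]
R2 := R2 + 2/5·R4
  [ 1  2  -3  1  1/2  0 ]
  [ 0  0   0  1    1  0 ]
  [ 0  0   0  0    1  0 ]
  [ 0  0   0  0    0  1 ]
R2 := R2 − R3
  [ 1  2  -3  1  1/2  0 ]
  [ 0  0   0  1    0  0 ]
  [ 0  0   0  0    1  0 ]
  [ 0  0   0  0    0  1 ]
R1 := R1 − 1/2·R3
  [ 1  2  -3  1  0  0 ]
  [ 0  0   0  1  0  0 ]
  [ 0  0   0  0  1  0 ]
  [ 0  0   0  0  0  1 ]
R1 := R1 − R2
  [ 1  2  -3  0  0  0 ]
  [ 0  0   0  1  0  0 ]
  [ 0  0   0  0  1  0 ]
  [ 0  0   0  0  0  1 ]

[[1, 2, -3, 0, 0, 0], [0, 0, 0, 1, 0, 0], [0, 0, 0, 0, 1, 0], [0, 0, 0, 0, 0, 1]]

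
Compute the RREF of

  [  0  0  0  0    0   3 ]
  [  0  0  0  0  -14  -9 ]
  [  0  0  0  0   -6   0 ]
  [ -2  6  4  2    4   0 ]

[[1, -3, -2, -1, 0, 0], [0, 0, 0, 0, 1, 0], [0, 0, 0, 0, 0, 1], [0, 0, 0, 0, 0, 0]]

r1 ↔ r4
  [ -2  6  4  2    4   0 ]
  [  0  0  0  0  -14  -9 ]
  [  0  0  0  0   -6   0 ]
  [  0  0  0  0    0   3 ]
r1 ← -1/2·r1
  [ 1  -3  -2  -1   -2   0 ]
  [ 0   0   0   0  -14  -9 ]
  [ 0   0   0   0   -6   0 ]
  [ 0   0   0   0    0   3 ]
r2 ← -1/14·r2
  [ 1  -3  -2  -1  -2     0 ]
  [ 0   0   0   0   1  9/14 ]
  [ 0   0   0   0  -6     0 ]
  [ 0   0   0   0   0     3 ]
r3 ← r3 + 6·r2
  [ 1  -3  -2  -1  -2     0 ]
  [ 0   0   0   0   1  9/14 ]
  [ 0   0   0   0   0  27/7 ]
  [ 0   0   0   0   0     3 ]
r3 ← 7/27·r3
  [ 1  -3  -2  -1  -2     0 ]
  [ 0   0   0   0   1  9/14 ]
  [ 0   0   0   0   0     1 ]
  [ 0   0   0   0   0     3 ]
r4 ← r4 − 3·r3
  [ 1  -3  -2  -1  -2     0 ]
  [ 0   0   0   0   1  9/14 ]
  [ 0   0   0   0   0     1 ]
  [ 0   0   0   0   0     0 ]
r2 ← r2 − 9/14·r3
  [ 1  -3  -2  -1  -2  0 ]
  [ 0   0   0   0   1  0 ]
  [ 0   0   0   0   0  1 ]
  [ 0   0   0   0   0  0 ]
r1 ← r1 + 2·r2
  [ 1  -3  -2  -1  0  0 ]
  [ 0   0   0   0  1  0 ]
  [ 0   0   0   0  0  1 ]
  [ 0   0   0   0  0  0 ]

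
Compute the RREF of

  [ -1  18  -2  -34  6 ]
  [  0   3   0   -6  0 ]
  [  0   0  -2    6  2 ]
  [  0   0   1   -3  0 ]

r1 → -1·r1
  [ 1  -18   2  34  -6 ]
  [ 0    3   0  -6   0 ]
  [ 0    0  -2   6   2 ]
  [ 0    0   1  -3   0 ]
r2 → 1/3·r2
  [ 1  -18   2  34  -6 ]
  [ 0    1   0  -2   0 ]
  [ 0    0  -2   6   2 ]
  [ 0    0   1  -3   0 ]
r3 → -1/2·r3
  [ 1  -18  2  34  -6 ]
  [ 0    1  0  -2   0 ]
  [ 0    0  1  -3  -1 ]
  [ 0    0  1  -3   0 ]
r4 → r4 − r3
  [ 1  -18  2  34  -6 ]
  [ 0    1  0  -2   0 ]
  [ 0    0  1  -3  -1 ]
  [ 0    0  0   0   1 ]
r3 → r3 + r4
  [ 1  -18  2  34  -6 ]
  [ 0    1  0  -2   0 ]
  [ 0    0  1  -3   0 ]
  [ 0    0  0   0   1 ]
r1 → r1 + 6·r4
  [ 1  -18  2  34  0 ]
  [ 0    1  0  -2  0 ]
  [ 0    0  1  -3  0 ]
  [ 0    0  0   0  1 ]
r1 → r1 − 2·r3
  [ 1  -18  0  40  0 ]
  [ 0    1  0  -2  0 ]
  [ 0    0  1  -3  0 ]
  [ 0    0  0   0  1 ]
r1 → r1 + 18·r2
  [ 1  0  0   4  0 ]
  [ 0  1  0  -2  0 ]
  [ 0  0  1  -3  0 ]
  [ 0  0  0   0  1 ]

[[1, 0, 0, 4, 0], [0, 1, 0, -2, 0], [0, 0, 1, -3, 0], [0, 0, 0, 0, 1]]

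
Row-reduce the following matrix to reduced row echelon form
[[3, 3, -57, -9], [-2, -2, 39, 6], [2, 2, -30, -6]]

[[1, 1, 0, -3], [0, 0, 1, 0], [0, 0, 0, 0]]

R1 → 1/3·R1
  [  1   1  -19  -3 ]
  [ -2  -2   39   6 ]
  [  2   2  -30  -6 ]
R2 → R2 + 2·R1
  [ 1  1  -19  -3 ]
  [ 0  0    1   0 ]
  [ 2  2  -30  -6 ]
R3 → R3 − 2·R1
  [ 1  1  -19  -3 ]
  [ 0  0    1   0 ]
  [ 0  0    8   0 ]
R3 → R3 − 8·R2
  [ 1  1  -19  -3 ]
  [ 0  0    1   0 ]
  [ 0  0    0   0 ]
R1 → R1 + 19·R2
  [ 1  1  0  -3 ]
  [ 0  0  1   0 ]
  [ 0  0  0   0 ]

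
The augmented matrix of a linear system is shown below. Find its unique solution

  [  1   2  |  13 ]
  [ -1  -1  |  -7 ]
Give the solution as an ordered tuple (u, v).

(1, 6)

ρ2 → ρ2 + ρ1
  [ 1  2  |  13 ]
  [ 0  1  |   6 ]
ρ1 → ρ1 − 2·ρ2
  [ 1  0  |  1 ]
  [ 0  1  |  6 ]
Reading off the last column: u = 1, v = 6.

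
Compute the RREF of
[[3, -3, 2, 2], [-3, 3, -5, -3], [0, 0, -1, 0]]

[[1, -1, 0, 0], [0, 0, 1, 0], [0, 0, 0, 1]]

r1 → 1/3·r1
  [  1  -1  2/3  2/3 ]
  [ -3   3   -5   -3 ]
  [  0   0   -1    0 ]
r2 → r2 + 3·r1
  [ 1  -1  2/3  2/3 ]
  [ 0   0   -3   -1 ]
  [ 0   0   -1    0 ]
r2 → -1/3·r2
  [ 1  -1  2/3  2/3 ]
  [ 0   0    1  1/3 ]
  [ 0   0   -1    0 ]
r3 → r3 + r2
  [ 1  -1  2/3  2/3 ]
  [ 0   0    1  1/3 ]
  [ 0   0    0  1/3 ]
r3 → 3·r3
  [ 1  -1  2/3  2/3 ]
  [ 0   0    1  1/3 ]
  [ 0   0    0    1 ]
r2 → r2 − 1/3·r3
  [ 1  -1  2/3  2/3 ]
  [ 0   0    1    0 ]
  [ 0   0    0    1 ]
r1 → r1 − 2/3·r3
  [ 1  -1  2/3  0 ]
  [ 0   0    1  0 ]
  [ 0   0    0  1 ]
r1 → r1 − 2/3·r2
  [ 1  -1  0  0 ]
  [ 0   0  1  0 ]
  [ 0   0  0  1 ]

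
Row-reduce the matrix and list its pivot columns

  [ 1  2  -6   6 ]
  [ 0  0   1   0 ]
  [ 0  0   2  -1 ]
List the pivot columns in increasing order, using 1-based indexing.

Subtract 2 times ρ2 from ρ3.
  [ 1  2  -6   6 ]
  [ 0  0   1   0 ]
  [ 0  0   0  -1 ]
Multiply ρ3 by -1.
  [ 1  2  -6  6 ]
  [ 0  0   1  0 ]
  [ 0  0   0  1 ]
Subtract 6 times ρ3 from ρ1.
  [ 1  2  -6  0 ]
  [ 0  0   1  0 ]
  [ 0  0   0  1 ]
Add 6 times ρ2 to ρ1.
  [ 1  2  0  0 ]
  [ 0  0  1  0 ]
  [ 0  0  0  1 ]
Pivot columns are the columns containing a leading 1.

1, 3, 4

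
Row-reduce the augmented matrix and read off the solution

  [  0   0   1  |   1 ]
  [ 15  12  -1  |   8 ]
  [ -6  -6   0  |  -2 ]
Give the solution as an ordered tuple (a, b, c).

(5/3, -4/3, 1)

R1 <-> R2
  [ 15  12  -1  |   8 ]
  [  0   0   1  |   1 ]
  [ -6  -6   0  |  -2 ]
R1 -> 1/15·R1
  [  1  4/5  -1/15  |  8/15 ]
  [  0    0      1  |     1 ]
  [ -6   -6      0  |    -2 ]
R3 -> R3 + 6·R1
  [ 1   4/5  -1/15  |  8/15 ]
  [ 0     0      1  |     1 ]
  [ 0  -6/5   -2/5  |   6/5 ]
R2 <-> R3
  [ 1   4/5  -1/15  |  8/15 ]
  [ 0  -6/5   -2/5  |   6/5 ]
  [ 0     0      1  |     1 ]
R2 -> -5/6·R2
  [ 1  4/5  -1/15  |  8/15 ]
  [ 0    1    1/3  |    -1 ]
  [ 0    0      1  |     1 ]
R2 -> R2 − 1/3·R3
  [ 1  4/5  -1/15  |  8/15 ]
  [ 0    1      0  |  -4/3 ]
  [ 0    0      1  |     1 ]
R1 -> R1 + 1/15·R3
  [ 1  4/5  0  |   3/5 ]
  [ 0    1  0  |  -4/3 ]
  [ 0    0  1  |     1 ]
R1 -> R1 − 4/5·R2
  [ 1  0  0  |   5/3 ]
  [ 0  1  0  |  -4/3 ]
  [ 0  0  1  |     1 ]
Reading off the last column: a = 5/3, b = -4/3, c = 1.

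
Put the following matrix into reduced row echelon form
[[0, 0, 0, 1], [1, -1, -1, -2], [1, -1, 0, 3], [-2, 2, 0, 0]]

[[1, -1, 0, 0], [0, 0, 1, 0], [0, 0, 0, 1], [0, 0, 0, 0]]

ρ1 <-> ρ2
  [  1  -1  -1  -2 ]
  [  0   0   0   1 ]
  [  1  -1   0   3 ]
  [ -2   2   0   0 ]
ρ3 → ρ3 − ρ1
  [  1  -1  -1  -2 ]
  [  0   0   0   1 ]
  [  0   0   1   5 ]
  [ -2   2   0   0 ]
ρ4 → ρ4 + 2·ρ1
  [ 1  -1  -1  -2 ]
  [ 0   0   0   1 ]
  [ 0   0   1   5 ]
  [ 0   0  -2  -4 ]
ρ2 <-> ρ3
  [ 1  -1  -1  -2 ]
  [ 0   0   1   5 ]
  [ 0   0   0   1 ]
  [ 0   0  -2  -4 ]
ρ4 → ρ4 + 2·ρ2
  [ 1  -1  -1  -2 ]
  [ 0   0   1   5 ]
  [ 0   0   0   1 ]
  [ 0   0   0   6 ]
ρ4 → ρ4 − 6·ρ3
  [ 1  -1  -1  -2 ]
  [ 0   0   1   5 ]
  [ 0   0   0   1 ]
  [ 0   0   0   0 ]
ρ2 → ρ2 − 5·ρ3
  [ 1  -1  -1  -2 ]
  [ 0   0   1   0 ]
  [ 0   0   0   1 ]
  [ 0   0   0   0 ]
ρ1 → ρ1 + 2·ρ3
  [ 1  -1  -1  0 ]
  [ 0   0   1  0 ]
  [ 0   0   0  1 ]
  [ 0   0   0  0 ]
ρ1 → ρ1 + ρ2
  [ 1  -1  0  0 ]
  [ 0   0  1  0 ]
  [ 0   0  0  1 ]
  [ 0   0  0  0 ]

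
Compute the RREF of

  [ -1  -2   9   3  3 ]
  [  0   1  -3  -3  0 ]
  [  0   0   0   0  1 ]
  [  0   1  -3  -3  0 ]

[[1, 0, -3, 3, 0], [0, 1, -3, -3, 0], [0, 0, 0, 0, 1], [0, 0, 0, 0, 0]]

r1 → -1·r1
  [ 1  2  -9  -3  -3 ]
  [ 0  1  -3  -3   0 ]
  [ 0  0   0   0   1 ]
  [ 0  1  -3  -3   0 ]
r4 → r4 − r2
  [ 1  2  -9  -3  -3 ]
  [ 0  1  -3  -3   0 ]
  [ 0  0   0   0   1 ]
  [ 0  0   0   0   0 ]
r1 → r1 + 3·r3
  [ 1  2  -9  -3  0 ]
  [ 0  1  -3  -3  0 ]
  [ 0  0   0   0  1 ]
  [ 0  0   0   0  0 ]
r1 → r1 − 2·r2
  [ 1  0  -3   3  0 ]
  [ 0  1  -3  -3  0 ]
  [ 0  0   0   0  1 ]
  [ 0  0   0   0  0 ]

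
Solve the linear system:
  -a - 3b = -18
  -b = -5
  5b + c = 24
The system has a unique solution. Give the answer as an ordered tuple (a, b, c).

Form the augmented matrix and row-reduce:
  [ -1  -3  0  |  -18 ]
  [  0  -1  0  |   -5 ]
  [  0   5  1  |   24 ]
r1 -> -1·r1
r2 -> -1·r2
r3 -> r3 − 5·r2
r1 -> r1 − 3·r2
Reading off the last column: a = 3, b = 5, c = -1.

(3, 5, -1)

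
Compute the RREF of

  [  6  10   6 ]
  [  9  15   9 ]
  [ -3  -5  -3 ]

[[1, 5/3, 1], [0, 0, 0], [0, 0, 0]]

R1 ← 1/6·R1
R2 ← R2 − 9·R1
R3 ← R3 + 3·R1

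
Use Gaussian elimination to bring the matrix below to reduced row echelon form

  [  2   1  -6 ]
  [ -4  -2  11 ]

[[1, 1/2, 0], [0, 0, 1]]

r1 -> 1/2·r1
  [  1  1/2  -3 ]
  [ -4   -2  11 ]
r2 -> r2 + 4·r1
  [ 1  1/2  -3 ]
  [ 0    0  -1 ]
r2 -> -1·r2
  [ 1  1/2  -3 ]
  [ 0    0   1 ]
r1 -> r1 + 3·r2
  [ 1  1/2  0 ]
  [ 0    0  1 ]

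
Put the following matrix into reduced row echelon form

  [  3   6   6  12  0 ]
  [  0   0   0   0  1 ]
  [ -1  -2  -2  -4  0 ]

r1 → 1/3·r1
  [  1   2   2   4  0 ]
  [  0   0   0   0  1 ]
  [ -1  -2  -2  -4  0 ]
r3 → r3 + r1
  [ 1  2  2  4  0 ]
  [ 0  0  0  0  1 ]
  [ 0  0  0  0  0 ]

[[1, 2, 2, 4, 0], [0, 0, 0, 0, 1], [0, 0, 0, 0, 0]]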